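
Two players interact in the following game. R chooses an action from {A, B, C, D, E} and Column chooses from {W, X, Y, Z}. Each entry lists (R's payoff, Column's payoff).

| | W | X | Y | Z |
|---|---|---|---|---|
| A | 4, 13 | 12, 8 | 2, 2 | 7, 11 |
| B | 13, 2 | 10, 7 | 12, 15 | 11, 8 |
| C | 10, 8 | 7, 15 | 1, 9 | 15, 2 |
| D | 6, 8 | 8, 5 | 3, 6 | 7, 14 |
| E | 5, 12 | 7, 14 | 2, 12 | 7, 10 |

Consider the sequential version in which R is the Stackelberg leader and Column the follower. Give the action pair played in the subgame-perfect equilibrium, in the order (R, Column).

(B, Y)

Solve by backward induction (R leads).
- A → Column plays W (best of 13, 8, 2, 11); R gets 4.
- B → Column plays Y (best of 2, 7, 15, 8); R gets 12.
- C → Column plays X (best of 8, 15, 9, 2); R gets 7.
- D → Column plays Z (best of 8, 5, 6, 14); R gets 7.
- E → Column plays X (best of 12, 14, 12, 10); R gets 7.
R's induced payoffs are 4, 12, 7, 7, 7, so R commits to B. Subgame-perfect outcome: (B, Y) with payoffs (12, 15).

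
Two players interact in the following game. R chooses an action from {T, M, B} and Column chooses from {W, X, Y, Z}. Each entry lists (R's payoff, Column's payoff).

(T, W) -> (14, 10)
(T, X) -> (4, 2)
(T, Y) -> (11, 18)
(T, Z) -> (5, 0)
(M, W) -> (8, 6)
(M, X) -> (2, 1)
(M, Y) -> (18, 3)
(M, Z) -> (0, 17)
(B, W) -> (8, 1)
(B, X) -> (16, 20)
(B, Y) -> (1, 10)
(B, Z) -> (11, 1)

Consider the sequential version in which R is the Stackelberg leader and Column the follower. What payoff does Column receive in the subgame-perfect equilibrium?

20

Column best-responds to each possible R move:
- T: BR = Y, leader payoff 11.
- M: BR = Z, leader payoff 0.
- B: BR = X, leader payoff 16.
Maximizing over 11, 0, 16, R chooses B. Subgame-perfect outcome: (B, X) with payoffs (16, 20).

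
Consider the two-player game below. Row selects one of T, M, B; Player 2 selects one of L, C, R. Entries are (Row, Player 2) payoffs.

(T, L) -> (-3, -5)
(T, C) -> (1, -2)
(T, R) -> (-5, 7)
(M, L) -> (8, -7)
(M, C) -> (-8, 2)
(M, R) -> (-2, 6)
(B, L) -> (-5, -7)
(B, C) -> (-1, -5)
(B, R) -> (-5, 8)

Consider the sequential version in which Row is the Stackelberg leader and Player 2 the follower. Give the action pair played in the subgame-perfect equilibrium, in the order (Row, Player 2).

(M, R)

Backward induction with Row moving first.
- T: BR = R, leader payoff -5.
- M: BR = R, leader payoff -2.
- B: BR = R, leader payoff -5.
Maximizing over -5, -2, -5, Row chooses M. Subgame-perfect outcome: (M, R) with payoffs (-2, 6).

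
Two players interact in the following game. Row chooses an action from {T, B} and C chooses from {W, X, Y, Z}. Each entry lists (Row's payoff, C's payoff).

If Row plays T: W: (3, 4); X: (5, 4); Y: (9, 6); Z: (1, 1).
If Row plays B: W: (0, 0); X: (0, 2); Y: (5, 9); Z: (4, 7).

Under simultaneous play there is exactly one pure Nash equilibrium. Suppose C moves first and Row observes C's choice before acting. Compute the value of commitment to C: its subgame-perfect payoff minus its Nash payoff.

Work backward from Row's decision.
- W: BR = T, leader payoff 4.
- X: BR = T, leader payoff 4.
- Y: BR = T, leader payoff 6.
- Z: BR = B, leader payoff 7.
Maximizing over 4, 4, 6, 7, C chooses Z. Subgame-perfect outcome: (B, Z) with payoffs (4, 7).
Under simultaneous play:
Row's best replies: W→T; X→T; Y→T; Z→B.
C's best replies: T→Y; B→Y.
Only (T, Y) has each player best-responding; Nash payoffs (9, 6).
C's commitment gain: 7 − 6 = 1.

1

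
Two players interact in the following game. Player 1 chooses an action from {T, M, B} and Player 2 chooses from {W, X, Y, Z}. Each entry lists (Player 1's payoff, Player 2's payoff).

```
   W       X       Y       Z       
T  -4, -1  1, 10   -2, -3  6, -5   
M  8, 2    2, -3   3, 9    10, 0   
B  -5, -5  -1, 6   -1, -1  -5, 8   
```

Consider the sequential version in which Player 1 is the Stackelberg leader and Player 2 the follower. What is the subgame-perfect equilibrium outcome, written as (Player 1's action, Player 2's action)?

Solve by backward induction (Player 1 leads).
- T → Player 2 plays X (best of -1, 10, -3, -5); Player 1 gets 1.
- M → Player 2 plays Y (best of 2, -3, 9, 0); Player 1 gets 3.
- B → Player 2 plays Z (best of -5, 6, -1, 8); Player 1 gets -5.
Player 1's induced payoffs are 1, 3, -5, so Player 1 commits to M. Subgame-perfect outcome: (M, Y) with payoffs (3, 9).

(M, Y)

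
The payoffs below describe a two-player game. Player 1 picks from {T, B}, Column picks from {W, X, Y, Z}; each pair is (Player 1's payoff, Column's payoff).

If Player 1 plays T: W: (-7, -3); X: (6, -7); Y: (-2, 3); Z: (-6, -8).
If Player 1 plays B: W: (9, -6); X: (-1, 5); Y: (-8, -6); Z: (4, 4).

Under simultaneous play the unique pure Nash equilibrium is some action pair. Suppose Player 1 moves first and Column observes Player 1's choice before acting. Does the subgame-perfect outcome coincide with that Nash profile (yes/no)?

Backward induction with Player 1 moving first.
- T → Column plays Y (best of -3, -7, 3, -8); Player 1 gets -2.
- B → Column plays X (best of -6, 5, -6, 4); Player 1 gets -1.
Player 1's induced payoffs are -2, -1, so Player 1 commits to B. Subgame-perfect outcome: (B, X) with payoffs (-1, 5).
Under simultaneous play:
Player 1's best replies: W→B; X→T; Y→T; Z→B.
Column's best replies: T→Y; B→X.
The unique mutual best reply is (T, Y), giving (-2, 3).
Sequential outcome (B, X) differs from the Nash profile (T, Y).

no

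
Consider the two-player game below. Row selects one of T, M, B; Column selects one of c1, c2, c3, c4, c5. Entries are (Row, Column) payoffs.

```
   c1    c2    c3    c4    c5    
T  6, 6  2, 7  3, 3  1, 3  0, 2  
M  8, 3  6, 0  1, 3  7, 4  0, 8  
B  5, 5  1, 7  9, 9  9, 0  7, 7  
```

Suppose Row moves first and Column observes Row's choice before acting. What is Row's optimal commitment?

Backward induction with Row moving first.
- T: BR = c2, leader payoff 2.
- M: BR = c5, leader payoff 0.
- B: BR = c3, leader payoff 9.
Among 2, 0, 9, the best is 9 at B. Subgame-perfect outcome: (B, c3) with payoffs (9, 9).

B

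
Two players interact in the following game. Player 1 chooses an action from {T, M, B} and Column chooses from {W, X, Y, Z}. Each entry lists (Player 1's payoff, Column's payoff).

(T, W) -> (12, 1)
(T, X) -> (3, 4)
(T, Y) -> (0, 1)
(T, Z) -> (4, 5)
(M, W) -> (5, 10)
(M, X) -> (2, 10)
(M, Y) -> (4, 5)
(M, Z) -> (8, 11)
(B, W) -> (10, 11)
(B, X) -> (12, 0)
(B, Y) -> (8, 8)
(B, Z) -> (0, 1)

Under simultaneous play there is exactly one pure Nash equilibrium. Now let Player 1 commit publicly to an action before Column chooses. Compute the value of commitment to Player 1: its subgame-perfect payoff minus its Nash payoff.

2

Backward induction with Player 1 moving first.
- T → Column plays Z (best of 1, 4, 1, 5); Player 1 gets 4.
- M → Column plays Z (best of 10, 10, 5, 11); Player 1 gets 8.
- B → Column plays W (best of 11, 0, 8, 1); Player 1 gets 10.
Among 4, 8, 10, the best is 10 at B. Subgame-perfect outcome: (B, W) with payoffs (10, 11).
Under simultaneous play:
Player 1's best replies: W→T; X→B; Y→B; Z→M.
Column's best replies: T→Z; M→Z; B→W.
Only (M, Z) has each player best-responding; Nash payoffs (8, 11).
Player 1's commitment gain: 10 − 8 = 2.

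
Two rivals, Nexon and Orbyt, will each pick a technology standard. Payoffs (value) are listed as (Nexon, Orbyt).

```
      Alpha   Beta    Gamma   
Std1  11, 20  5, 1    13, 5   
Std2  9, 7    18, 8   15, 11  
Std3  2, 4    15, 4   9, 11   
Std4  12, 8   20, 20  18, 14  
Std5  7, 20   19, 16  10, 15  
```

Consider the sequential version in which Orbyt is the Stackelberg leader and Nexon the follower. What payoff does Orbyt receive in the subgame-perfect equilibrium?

Backward induction with Orbyt moving first.
- Alpha → Nexon plays Std4 (best of 11, 9, 2, 12, 7); Orbyt gets 8.
- Beta → Nexon plays Std4 (best of 5, 18, 15, 20, 19); Orbyt gets 20.
- Gamma → Nexon plays Std4 (best of 13, 15, 9, 18, 10); Orbyt gets 14.
Among 8, 20, 14, the best is 20 at Beta. Subgame-perfect outcome: (Std4, Beta) with payoffs (20, 20).

20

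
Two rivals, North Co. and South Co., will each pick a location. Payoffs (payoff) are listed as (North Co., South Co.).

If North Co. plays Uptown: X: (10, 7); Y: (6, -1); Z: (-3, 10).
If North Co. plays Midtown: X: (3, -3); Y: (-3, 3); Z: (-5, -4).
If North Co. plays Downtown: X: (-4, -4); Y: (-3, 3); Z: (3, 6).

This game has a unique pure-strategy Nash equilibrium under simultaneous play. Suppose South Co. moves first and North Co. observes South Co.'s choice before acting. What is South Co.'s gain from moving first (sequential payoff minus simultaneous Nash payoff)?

1

Work backward from North Co.'s decision.
- X: BR = Uptown, leader payoff 7.
- Y: BR = Uptown, leader payoff -1.
- Z: BR = Downtown, leader payoff 6.
Maximizing over 7, -1, 6, South Co. chooses X. Subgame-perfect outcome: (Uptown, X) with payoffs (10, 7).
For the simultaneous game, intersect best replies.
North Co.'s best replies: X→Uptown; Y→Uptown; Z→Downtown.
South Co.'s best replies: Uptown→Z; Midtown→Y; Downtown→Z.
Only (Downtown, Z) has each player best-responding; Nash payoffs (3, 6).
South Co.'s commitment gain: 7 − 6 = 1.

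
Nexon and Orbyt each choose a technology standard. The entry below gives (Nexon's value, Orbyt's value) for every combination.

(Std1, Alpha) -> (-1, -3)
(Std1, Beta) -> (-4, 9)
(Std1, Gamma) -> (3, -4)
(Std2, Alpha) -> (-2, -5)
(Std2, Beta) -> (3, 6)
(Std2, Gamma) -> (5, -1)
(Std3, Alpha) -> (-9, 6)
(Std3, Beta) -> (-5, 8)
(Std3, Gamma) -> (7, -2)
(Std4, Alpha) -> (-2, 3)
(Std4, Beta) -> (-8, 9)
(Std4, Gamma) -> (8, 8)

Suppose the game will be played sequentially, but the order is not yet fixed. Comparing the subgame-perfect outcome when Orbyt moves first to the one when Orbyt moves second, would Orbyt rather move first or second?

first

If Nexon leads: Orbyt's best replies are Std1→Beta, Std2→Beta, Std3→Beta, Std4→Beta; Nexon's induced payoffs -4, 3, -5, -8; outcome (Std2, Beta), payoffs (3, 6).
If Orbyt leads: Nexon's best replies are Alpha→Std1, Beta→Std2, Gamma→Std4; Orbyt's induced payoffs -3, 6, 8; outcome (Std4, Gamma), payoffs (8, 8).
Orbyt gets 8 moving first and 6 moving second, so Orbyt prefers to move first.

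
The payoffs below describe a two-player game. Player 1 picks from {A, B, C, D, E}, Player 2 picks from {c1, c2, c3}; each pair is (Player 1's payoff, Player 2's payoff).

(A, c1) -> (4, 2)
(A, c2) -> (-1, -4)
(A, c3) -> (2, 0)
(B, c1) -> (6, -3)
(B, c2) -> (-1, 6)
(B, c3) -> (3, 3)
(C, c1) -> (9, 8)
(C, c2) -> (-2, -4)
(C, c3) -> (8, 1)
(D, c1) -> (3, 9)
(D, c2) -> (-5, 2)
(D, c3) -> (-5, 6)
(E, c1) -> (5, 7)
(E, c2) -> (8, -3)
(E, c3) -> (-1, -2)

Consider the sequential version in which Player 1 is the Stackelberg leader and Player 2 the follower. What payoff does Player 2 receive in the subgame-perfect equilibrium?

8

Work backward from Player 2's decision.
- A → Player 2 plays c1 (best of 2, -4, 0); Player 1 gets 4.
- B → Player 2 plays c2 (best of -3, 6, 3); Player 1 gets -1.
- C → Player 2 plays c1 (best of 8, -4, 1); Player 1 gets 9.
- D → Player 2 plays c1 (best of 9, 2, 6); Player 1 gets 3.
- E → Player 2 plays c1 (best of 7, -3, -2); Player 1 gets 5.
Among 4, -1, 9, 3, 5, the best is 9 at C. Subgame-perfect outcome: (C, c1) with payoffs (9, 8).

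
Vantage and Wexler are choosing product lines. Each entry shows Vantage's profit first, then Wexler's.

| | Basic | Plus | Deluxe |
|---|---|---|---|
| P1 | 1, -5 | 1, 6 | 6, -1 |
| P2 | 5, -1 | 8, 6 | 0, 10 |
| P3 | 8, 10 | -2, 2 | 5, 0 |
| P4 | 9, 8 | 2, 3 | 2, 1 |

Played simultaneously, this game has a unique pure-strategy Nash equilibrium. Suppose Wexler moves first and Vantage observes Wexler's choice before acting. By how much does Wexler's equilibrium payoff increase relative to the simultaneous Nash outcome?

0

Solve by backward induction (Wexler leads).
- Basic → Vantage plays P4 (best of 1, 5, 8, 9); Wexler gets 8.
- Plus → Vantage plays P2 (best of 1, 8, -2, 2); Wexler gets 6.
- Deluxe → Vantage plays P1 (best of 6, 0, 5, 2); Wexler gets -1.
Wexler's induced payoffs are 8, 6, -1, so Wexler commits to Basic. Subgame-perfect outcome: (P4, Basic) with payoffs (9, 8).
Under simultaneous play:
Vantage's best replies: Basic→P4; Plus→P2; Deluxe→P1.
Wexler's best replies: P1→Plus; P2→Deluxe; P3→Basic; P4→Basic.
The unique mutual best reply is (P4, Basic), giving (9, 8).
Wexler's commitment gain: 8 − 8 = 0.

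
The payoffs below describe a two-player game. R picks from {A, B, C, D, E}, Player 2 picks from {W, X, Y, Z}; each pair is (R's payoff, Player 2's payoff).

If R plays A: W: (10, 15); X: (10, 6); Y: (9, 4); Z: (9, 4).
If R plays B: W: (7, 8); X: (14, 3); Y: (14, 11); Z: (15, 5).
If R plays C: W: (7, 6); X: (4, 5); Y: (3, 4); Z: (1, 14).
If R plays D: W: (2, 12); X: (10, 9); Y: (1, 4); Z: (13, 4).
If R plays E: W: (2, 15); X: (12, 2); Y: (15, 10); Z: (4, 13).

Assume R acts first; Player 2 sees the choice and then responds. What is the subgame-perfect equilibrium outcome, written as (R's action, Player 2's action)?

(B, Y)

Work backward from Player 2's decision.
- A: Player 2 compares 15, 6, 4, 4 and picks W; R would get 10.
- B: Player 2 compares 8, 3, 11, 5 and picks Y; R would get 14.
- C: Player 2 compares 6, 5, 4, 14 and picks Z; R would get 1.
- D: Player 2 compares 12, 9, 4, 4 and picks W; R would get 2.
- E: Player 2 compares 15, 2, 10, 13 and picks W; R would get 2.
Among 10, 14, 1, 2, 2, the best is 14 at B. Subgame-perfect outcome: (B, Y) with payoffs (14, 11).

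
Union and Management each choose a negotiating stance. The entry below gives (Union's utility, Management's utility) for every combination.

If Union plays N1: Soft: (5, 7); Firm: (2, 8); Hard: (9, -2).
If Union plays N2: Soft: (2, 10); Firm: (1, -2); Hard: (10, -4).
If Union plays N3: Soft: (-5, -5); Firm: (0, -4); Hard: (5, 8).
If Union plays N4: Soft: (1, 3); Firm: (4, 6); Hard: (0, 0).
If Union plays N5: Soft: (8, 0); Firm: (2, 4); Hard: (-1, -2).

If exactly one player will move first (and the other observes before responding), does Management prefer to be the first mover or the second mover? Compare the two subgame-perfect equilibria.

second

If Union leads: Management's best replies are N1→Firm, N2→Soft, N3→Hard, N4→Firm, N5→Firm; Union's induced payoffs 2, 2, 5, 4, 2; outcome (N3, Hard), payoffs (5, 8).
If Management leads: Union's best replies are Soft→N5, Firm→N4, Hard→N2; Management's induced payoffs 0, 6, -4; outcome (N4, Firm), payoffs (4, 6).
Management gets 6 moving first and 8 moving second, so Management prefers to move second.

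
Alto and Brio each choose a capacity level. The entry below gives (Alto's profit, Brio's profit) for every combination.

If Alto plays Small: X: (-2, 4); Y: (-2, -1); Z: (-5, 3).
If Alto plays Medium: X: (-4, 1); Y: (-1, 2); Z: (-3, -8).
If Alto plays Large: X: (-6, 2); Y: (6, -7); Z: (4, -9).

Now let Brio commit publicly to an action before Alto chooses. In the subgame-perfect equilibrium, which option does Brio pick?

X

Work backward from Alto's decision.
- X: Alto compares -2, -4, -6 and picks Small; Brio would get 4.
- Y: Alto compares -2, -1, 6 and picks Large; Brio would get -7.
- Z: Alto compares -5, -3, 4 and picks Large; Brio would get -9.
Among 4, -7, -9, the best is 4 at X. Subgame-perfect outcome: (Small, X) with payoffs (-2, 4).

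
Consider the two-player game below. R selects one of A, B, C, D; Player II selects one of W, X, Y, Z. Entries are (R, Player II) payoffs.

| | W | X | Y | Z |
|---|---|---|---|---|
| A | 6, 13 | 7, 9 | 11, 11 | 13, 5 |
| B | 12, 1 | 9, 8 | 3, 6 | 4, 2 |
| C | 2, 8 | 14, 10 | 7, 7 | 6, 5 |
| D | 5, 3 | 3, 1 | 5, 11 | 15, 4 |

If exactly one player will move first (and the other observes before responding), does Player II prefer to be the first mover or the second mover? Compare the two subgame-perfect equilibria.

If R leads: Player II's best replies are A→W, B→X, C→X, D→Y; R's induced payoffs 6, 9, 14, 5; outcome (C, X), payoffs (14, 10).
If Player II leads: R's best replies are W→B, X→C, Y→A, Z→D; Player II's induced payoffs 1, 10, 11, 4; outcome (A, Y), payoffs (11, 11).
Player II gets 11 moving first and 10 moving second, so Player II prefers to move first.

first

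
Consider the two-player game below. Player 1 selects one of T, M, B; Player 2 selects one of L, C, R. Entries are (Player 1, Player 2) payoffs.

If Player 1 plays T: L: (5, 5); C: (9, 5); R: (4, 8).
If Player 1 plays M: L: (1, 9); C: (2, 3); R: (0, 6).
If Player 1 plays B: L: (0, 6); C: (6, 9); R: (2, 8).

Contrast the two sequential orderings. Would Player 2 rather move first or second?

If Player 1 leads: Player 2's best replies are T→R, M→L, B→C; Player 1's induced payoffs 4, 1, 6; outcome (B, C), payoffs (6, 9).
If Player 2 leads: Player 1's best replies are L→T, C→T, R→T; Player 2's induced payoffs 5, 5, 8; outcome (T, R), payoffs (4, 8).
Player 2 gets 8 moving first and 9 moving second, so Player 2 prefers to move second.

second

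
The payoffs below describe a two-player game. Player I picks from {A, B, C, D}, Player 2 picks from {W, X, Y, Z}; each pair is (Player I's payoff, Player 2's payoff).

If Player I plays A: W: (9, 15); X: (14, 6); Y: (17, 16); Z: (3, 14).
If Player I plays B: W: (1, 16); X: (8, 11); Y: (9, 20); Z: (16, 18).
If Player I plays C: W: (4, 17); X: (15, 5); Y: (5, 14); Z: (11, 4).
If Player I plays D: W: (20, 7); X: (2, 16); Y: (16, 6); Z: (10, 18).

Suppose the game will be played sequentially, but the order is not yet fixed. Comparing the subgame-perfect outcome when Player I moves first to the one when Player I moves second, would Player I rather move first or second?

If Player I leads: Player 2's best replies are A→Y, B→Y, C→W, D→Z; Player I's induced payoffs 17, 9, 4, 10; outcome (A, Y), payoffs (17, 16).
If Player 2 leads: Player I's best replies are W→D, X→C, Y→A, Z→B; Player 2's induced payoffs 7, 5, 16, 18; outcome (B, Z), payoffs (16, 18).
Player I gets 17 moving first and 16 moving second, so Player I prefers to move first.

first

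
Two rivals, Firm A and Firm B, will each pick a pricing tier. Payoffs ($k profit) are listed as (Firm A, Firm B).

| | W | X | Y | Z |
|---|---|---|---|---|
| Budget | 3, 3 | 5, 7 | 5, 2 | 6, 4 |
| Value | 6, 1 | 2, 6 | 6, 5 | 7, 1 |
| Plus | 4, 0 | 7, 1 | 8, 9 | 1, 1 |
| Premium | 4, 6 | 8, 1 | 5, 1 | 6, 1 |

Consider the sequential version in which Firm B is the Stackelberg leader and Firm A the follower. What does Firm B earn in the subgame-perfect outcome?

Firm A best-responds to each possible Firm B move:
- W: BR = Value, leader payoff 1.
- X: BR = Premium, leader payoff 1.
- Y: BR = Plus, leader payoff 9.
- Z: BR = Value, leader payoff 1.
Maximizing over 1, 1, 9, 1, Firm B chooses Y. Subgame-perfect outcome: (Plus, Y) with payoffs (8, 9).

9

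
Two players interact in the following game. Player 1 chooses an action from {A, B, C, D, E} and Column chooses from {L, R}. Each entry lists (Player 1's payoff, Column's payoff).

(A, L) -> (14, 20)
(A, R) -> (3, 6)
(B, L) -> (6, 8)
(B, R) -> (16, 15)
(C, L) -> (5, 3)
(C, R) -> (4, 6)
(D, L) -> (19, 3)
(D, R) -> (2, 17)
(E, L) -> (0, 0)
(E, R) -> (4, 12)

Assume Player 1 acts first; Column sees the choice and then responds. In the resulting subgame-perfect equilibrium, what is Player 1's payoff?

Solve by backward induction (Player 1 leads).
- A: BR = L, leader payoff 14.
- B: BR = R, leader payoff 16.
- C: BR = R, leader payoff 4.
- D: BR = R, leader payoff 2.
- E: BR = R, leader payoff 4.
Player 1's induced payoffs are 14, 16, 4, 2, 4, so Player 1 commits to B. Subgame-perfect outcome: (B, R) with payoffs (16, 15).

16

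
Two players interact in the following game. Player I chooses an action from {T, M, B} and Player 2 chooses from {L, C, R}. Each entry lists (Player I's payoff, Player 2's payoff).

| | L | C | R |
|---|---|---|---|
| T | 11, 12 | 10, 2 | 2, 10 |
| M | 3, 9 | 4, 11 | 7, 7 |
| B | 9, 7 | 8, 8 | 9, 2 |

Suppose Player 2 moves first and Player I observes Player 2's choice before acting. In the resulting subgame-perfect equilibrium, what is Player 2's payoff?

12

Work backward from Player I's decision.
- L → Player I plays T (best of 11, 3, 9); Player 2 gets 12.
- C → Player I plays T (best of 10, 4, 8); Player 2 gets 2.
- R → Player I plays B (best of 2, 7, 9); Player 2 gets 2.
Maximizing over 12, 2, 2, Player 2 chooses L. Subgame-perfect outcome: (T, L) with payoffs (11, 12).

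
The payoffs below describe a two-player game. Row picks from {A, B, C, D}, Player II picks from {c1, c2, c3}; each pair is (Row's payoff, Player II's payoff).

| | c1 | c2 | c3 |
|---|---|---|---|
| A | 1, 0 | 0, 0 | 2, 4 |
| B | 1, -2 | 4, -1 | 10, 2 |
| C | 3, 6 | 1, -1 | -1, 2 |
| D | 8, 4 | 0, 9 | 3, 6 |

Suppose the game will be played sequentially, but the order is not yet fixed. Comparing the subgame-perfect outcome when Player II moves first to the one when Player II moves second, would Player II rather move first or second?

first

If Row leads: Player II's best replies are A→c3, B→c3, C→c1, D→c2; Row's induced payoffs 2, 10, 3, 0; outcome (B, c3), payoffs (10, 2).
If Player II leads: Row's best replies are c1→D, c2→B, c3→B; Player II's induced payoffs 4, -1, 2; outcome (D, c1), payoffs (8, 4).
Player II gets 4 moving first and 2 moving second, so Player II prefers to move first.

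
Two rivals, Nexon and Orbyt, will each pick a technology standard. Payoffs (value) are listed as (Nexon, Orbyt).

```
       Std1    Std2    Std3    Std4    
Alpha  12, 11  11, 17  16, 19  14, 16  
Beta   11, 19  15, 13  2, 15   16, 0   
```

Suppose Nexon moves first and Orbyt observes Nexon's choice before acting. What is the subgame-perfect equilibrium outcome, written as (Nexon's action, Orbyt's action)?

(Alpha, Std3)

Orbyt best-responds to each possible Nexon move:
- Alpha: Orbyt compares 11, 17, 19, 16 and picks Std3; Nexon would get 16.
- Beta: Orbyt compares 19, 13, 15, 0 and picks Std1; Nexon would get 11.
Maximizing over 16, 11, Nexon chooses Alpha. Subgame-perfect outcome: (Alpha, Std3) with payoffs (16, 19).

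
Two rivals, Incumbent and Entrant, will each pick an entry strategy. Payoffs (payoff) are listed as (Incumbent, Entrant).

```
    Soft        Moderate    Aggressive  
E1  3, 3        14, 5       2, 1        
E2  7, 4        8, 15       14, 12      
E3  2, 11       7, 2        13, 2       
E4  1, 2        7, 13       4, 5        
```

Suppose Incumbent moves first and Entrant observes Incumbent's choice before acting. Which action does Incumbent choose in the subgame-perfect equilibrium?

Entrant best-responds to each possible Incumbent move:
- E1: Entrant compares 3, 5, 1 and picks Moderate; Incumbent would get 14.
- E2: Entrant compares 4, 15, 12 and picks Moderate; Incumbent would get 8.
- E3: Entrant compares 11, 2, 2 and picks Soft; Incumbent would get 2.
- E4: Entrant compares 2, 13, 5 and picks Moderate; Incumbent would get 7.
Among 14, 8, 2, 7, the best is 14 at E1. Subgame-perfect outcome: (E1, Moderate) with payoffs (14, 5).

E1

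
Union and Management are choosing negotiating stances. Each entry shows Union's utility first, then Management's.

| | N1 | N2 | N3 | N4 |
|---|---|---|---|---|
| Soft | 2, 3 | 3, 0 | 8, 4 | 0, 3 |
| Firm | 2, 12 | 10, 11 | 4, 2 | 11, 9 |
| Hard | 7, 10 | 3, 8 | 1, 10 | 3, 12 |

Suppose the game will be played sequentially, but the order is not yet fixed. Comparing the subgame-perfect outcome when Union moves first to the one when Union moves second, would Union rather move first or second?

second

If Union leads: Management's best replies are Soft→N3, Firm→N1, Hard→N4; Union's induced payoffs 8, 2, 3; outcome (Soft, N3), payoffs (8, 4).
If Management leads: Union's best replies are N1→Hard, N2→Firm, N3→Soft, N4→Firm; Management's induced payoffs 10, 11, 4, 9; outcome (Firm, N2), payoffs (10, 11).
Union gets 8 moving first and 10 moving second, so Union prefers to move second.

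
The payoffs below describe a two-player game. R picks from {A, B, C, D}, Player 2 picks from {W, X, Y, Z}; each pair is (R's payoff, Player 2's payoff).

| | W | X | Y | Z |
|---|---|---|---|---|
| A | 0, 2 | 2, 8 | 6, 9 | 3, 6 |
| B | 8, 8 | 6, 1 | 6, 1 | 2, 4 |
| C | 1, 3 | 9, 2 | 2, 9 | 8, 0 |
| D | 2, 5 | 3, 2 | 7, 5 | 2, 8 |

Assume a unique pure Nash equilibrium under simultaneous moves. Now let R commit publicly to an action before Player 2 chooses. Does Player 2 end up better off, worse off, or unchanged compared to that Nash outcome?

Backward induction with R moving first.
- A: Player 2 compares 2, 8, 9, 6 and picks Y; R would get 6.
- B: Player 2 compares 8, 1, 1, 4 and picks W; R would get 8.
- C: Player 2 compares 3, 2, 9, 0 and picks Y; R would get 2.
- D: Player 2 compares 5, 2, 5, 8 and picks Z; R would get 2.
Maximizing over 6, 8, 2, 2, R chooses B. Subgame-perfect outcome: (B, W) with payoffs (8, 8).
Now find the simultaneous Nash equilibrium.
R's best replies: W→B; X→C; Y→D; Z→C.
Player 2's best replies: A→Y; B→W; C→Y; D→Z.
Only (B, W) has each player best-responding; Nash payoffs (8, 8).
Player 2 earns 8 sequentially versus 8 at the Nash outcome: unchanged.

unchanged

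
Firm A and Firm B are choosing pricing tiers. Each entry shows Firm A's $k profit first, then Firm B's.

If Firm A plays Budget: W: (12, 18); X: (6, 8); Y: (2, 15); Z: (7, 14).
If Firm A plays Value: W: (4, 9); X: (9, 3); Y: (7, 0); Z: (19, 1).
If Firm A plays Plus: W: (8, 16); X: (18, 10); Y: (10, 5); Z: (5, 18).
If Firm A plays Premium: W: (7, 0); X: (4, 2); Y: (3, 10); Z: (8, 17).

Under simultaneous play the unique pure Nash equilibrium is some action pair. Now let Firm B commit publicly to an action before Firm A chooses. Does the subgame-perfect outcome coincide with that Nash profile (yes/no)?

Firm A best-responds to each possible Firm B move:
- W → Firm A plays Budget (best of 12, 4, 8, 7); Firm B gets 18.
- X → Firm A plays Plus (best of 6, 9, 18, 4); Firm B gets 10.
- Y → Firm A plays Plus (best of 2, 7, 10, 3); Firm B gets 5.
- Z → Firm A plays Value (best of 7, 19, 5, 8); Firm B gets 1.
Firm B's induced payoffs are 18, 10, 5, 1, so Firm B commits to W. Subgame-perfect outcome: (Budget, W) with payoffs (12, 18).
Now find the simultaneous Nash equilibrium.
Firm A's best replies: W→Budget; X→Plus; Y→Plus; Z→Value.
Firm B's best replies: Budget→W; Value→W; Plus→Z; Premium→Z.
The unique mutual best reply is (Budget, W), giving (12, 18).
Sequential outcome (Budget, W) coincides with the Nash profile (Budget, W).

yes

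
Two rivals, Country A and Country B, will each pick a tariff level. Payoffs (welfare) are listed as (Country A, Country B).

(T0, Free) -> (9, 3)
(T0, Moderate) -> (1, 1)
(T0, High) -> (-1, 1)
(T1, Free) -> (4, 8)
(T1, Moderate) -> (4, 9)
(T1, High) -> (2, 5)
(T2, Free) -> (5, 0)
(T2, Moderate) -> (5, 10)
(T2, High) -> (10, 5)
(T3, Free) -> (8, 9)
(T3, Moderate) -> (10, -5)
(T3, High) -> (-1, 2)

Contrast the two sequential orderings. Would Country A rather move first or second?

second

If Country A leads: Country B's best replies are T0→Free, T1→Moderate, T2→Moderate, T3→Free; Country A's induced payoffs 9, 4, 5, 8; outcome (T0, Free), payoffs (9, 3).
If Country B leads: Country A's best replies are Free→T0, Moderate→T3, High→T2; Country B's induced payoffs 3, -5, 5; outcome (T2, High), payoffs (10, 5).
Country A gets 9 moving first and 10 moving second, so Country A prefers to move second.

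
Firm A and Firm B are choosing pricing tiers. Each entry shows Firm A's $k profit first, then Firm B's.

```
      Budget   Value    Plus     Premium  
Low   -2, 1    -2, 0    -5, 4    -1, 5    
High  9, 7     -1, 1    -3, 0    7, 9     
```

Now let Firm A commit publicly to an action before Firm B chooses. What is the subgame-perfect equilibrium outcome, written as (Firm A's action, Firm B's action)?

(High, Premium)

Backward induction with Firm A moving first.
- Low: Firm B compares 1, 0, 4, 5 and picks Premium; Firm A would get -1.
- High: Firm B compares 7, 1, 0, 9 and picks Premium; Firm A would get 7.
Maximizing over -1, 7, Firm A chooses High. Subgame-perfect outcome: (High, Premium) with payoffs (7, 9).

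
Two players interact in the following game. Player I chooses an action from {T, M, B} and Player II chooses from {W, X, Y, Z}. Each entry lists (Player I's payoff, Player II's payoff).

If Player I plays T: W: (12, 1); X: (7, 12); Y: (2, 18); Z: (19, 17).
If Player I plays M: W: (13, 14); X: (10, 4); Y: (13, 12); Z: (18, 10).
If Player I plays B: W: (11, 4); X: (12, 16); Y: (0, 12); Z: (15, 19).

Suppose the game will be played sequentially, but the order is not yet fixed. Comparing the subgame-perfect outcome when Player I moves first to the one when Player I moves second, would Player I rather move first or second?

second

If Player I leads: Player II's best replies are T→Y, M→W, B→Z; Player I's induced payoffs 2, 13, 15; outcome (B, Z), payoffs (15, 19).
If Player II leads: Player I's best replies are W→M, X→B, Y→M, Z→T; Player II's induced payoffs 14, 16, 12, 17; outcome (T, Z), payoffs (19, 17).
Player I gets 15 moving first and 19 moving second, so Player I prefers to move second.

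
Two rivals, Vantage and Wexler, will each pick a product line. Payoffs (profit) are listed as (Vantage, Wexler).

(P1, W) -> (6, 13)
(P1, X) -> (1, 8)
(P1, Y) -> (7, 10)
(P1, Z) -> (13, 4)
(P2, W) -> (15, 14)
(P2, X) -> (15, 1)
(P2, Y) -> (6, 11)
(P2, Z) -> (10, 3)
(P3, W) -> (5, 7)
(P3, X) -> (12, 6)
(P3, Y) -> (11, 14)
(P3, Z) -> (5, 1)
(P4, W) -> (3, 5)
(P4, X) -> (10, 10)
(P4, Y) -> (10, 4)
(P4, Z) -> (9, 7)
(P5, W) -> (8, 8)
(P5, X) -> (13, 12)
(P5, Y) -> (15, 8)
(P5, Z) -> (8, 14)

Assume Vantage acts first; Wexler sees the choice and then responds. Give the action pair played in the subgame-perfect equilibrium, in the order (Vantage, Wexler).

Work backward from Wexler's decision.
- P1 → Wexler plays W (best of 13, 8, 10, 4); Vantage gets 6.
- P2 → Wexler plays W (best of 14, 1, 11, 3); Vantage gets 15.
- P3 → Wexler plays Y (best of 7, 6, 14, 1); Vantage gets 11.
- P4 → Wexler plays X (best of 5, 10, 4, 7); Vantage gets 10.
- P5 → Wexler plays Z (best of 8, 12, 8, 14); Vantage gets 8.
Maximizing over 6, 15, 11, 10, 8, Vantage chooses P2. Subgame-perfect outcome: (P2, W) with payoffs (15, 14).

(P2, W)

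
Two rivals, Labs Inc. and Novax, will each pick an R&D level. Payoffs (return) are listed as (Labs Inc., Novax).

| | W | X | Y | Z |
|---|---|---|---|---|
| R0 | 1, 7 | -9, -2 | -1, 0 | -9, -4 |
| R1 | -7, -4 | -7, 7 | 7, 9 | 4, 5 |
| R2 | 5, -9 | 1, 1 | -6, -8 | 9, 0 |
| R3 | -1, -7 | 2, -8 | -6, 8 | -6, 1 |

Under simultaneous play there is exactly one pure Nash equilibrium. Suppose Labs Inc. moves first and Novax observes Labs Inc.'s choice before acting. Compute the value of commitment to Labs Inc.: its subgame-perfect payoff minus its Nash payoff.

0

Solve by backward induction (Labs Inc. leads).
- R0: BR = W, leader payoff 1.
- R1: BR = Y, leader payoff 7.
- R2: BR = X, leader payoff 1.
- R3: BR = Y, leader payoff -6.
Maximizing over 1, 7, 1, -6, Labs Inc. chooses R1. Subgame-perfect outcome: (R1, Y) with payoffs (7, 9).
Under simultaneous play:
Labs Inc.'s best replies: W→R2; X→R3; Y→R1; Z→R2.
Novax's best replies: R0→W; R1→Y; R2→X; R3→Y.
Only (R1, Y) has each player best-responding; Nash payoffs (7, 9).
Labs Inc.'s commitment gain: 7 − 7 = 0.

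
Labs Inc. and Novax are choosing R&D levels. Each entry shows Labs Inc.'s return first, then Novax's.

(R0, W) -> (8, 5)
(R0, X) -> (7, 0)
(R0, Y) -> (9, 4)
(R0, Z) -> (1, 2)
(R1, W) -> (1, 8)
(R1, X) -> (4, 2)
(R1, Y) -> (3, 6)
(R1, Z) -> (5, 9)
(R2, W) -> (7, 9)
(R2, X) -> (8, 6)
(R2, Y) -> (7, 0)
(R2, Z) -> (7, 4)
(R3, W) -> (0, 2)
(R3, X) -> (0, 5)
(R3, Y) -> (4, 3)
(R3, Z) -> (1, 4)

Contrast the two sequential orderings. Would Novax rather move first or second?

If Labs Inc. leads: Novax's best replies are R0→W, R1→Z, R2→W, R3→X; Labs Inc.'s induced payoffs 8, 5, 7, 0; outcome (R0, W), payoffs (8, 5).
If Novax leads: Labs Inc.'s best replies are W→R0, X→R2, Y→R0, Z→R2; Novax's induced payoffs 5, 6, 4, 4; outcome (R2, X), payoffs (8, 6).
Novax gets 6 moving first and 5 moving second, so Novax prefers to move first.

first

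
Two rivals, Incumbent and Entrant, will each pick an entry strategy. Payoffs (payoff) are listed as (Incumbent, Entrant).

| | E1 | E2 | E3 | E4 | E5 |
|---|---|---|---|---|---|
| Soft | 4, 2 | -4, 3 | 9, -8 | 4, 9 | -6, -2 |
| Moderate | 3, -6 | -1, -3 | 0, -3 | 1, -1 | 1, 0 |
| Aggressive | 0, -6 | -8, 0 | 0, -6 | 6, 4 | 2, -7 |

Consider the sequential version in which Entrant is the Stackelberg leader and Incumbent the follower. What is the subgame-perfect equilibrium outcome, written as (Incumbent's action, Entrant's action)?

(Aggressive, E4)

Incumbent best-responds to each possible Entrant move:
- E1: Incumbent compares 4, 3, 0 and picks Soft; Entrant would get 2.
- E2: Incumbent compares -4, -1, -8 and picks Moderate; Entrant would get -3.
- E3: Incumbent compares 9, 0, 0 and picks Soft; Entrant would get -8.
- E4: Incumbent compares 4, 1, 6 and picks Aggressive; Entrant would get 4.
- E5: Incumbent compares -6, 1, 2 and picks Aggressive; Entrant would get -7.
Maximizing over 2, -3, -8, 4, -7, Entrant chooses E4. Subgame-perfect outcome: (Aggressive, E4) with payoffs (6, 4).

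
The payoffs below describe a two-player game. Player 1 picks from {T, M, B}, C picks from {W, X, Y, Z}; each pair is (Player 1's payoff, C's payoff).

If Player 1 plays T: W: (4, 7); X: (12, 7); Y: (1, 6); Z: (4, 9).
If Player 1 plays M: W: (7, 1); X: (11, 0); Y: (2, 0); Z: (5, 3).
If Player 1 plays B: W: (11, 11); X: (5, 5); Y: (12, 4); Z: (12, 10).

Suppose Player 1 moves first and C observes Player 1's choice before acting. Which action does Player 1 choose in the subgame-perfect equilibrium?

B

Backward induction with Player 1 moving first.
- T: BR = Z, leader payoff 4.
- M: BR = Z, leader payoff 5.
- B: BR = W, leader payoff 11.
Among 4, 5, 11, the best is 11 at B. Subgame-perfect outcome: (B, W) with payoffs (11, 11).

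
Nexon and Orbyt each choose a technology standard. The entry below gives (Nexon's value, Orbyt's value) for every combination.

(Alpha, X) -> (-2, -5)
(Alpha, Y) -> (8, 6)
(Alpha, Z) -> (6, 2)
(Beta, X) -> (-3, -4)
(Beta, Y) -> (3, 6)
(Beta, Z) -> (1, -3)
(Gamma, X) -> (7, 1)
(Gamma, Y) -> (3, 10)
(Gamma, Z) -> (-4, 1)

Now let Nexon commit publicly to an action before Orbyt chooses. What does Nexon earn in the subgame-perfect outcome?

Backward induction with Nexon moving first.
- Alpha → Orbyt plays Y (best of -5, 6, 2); Nexon gets 8.
- Beta → Orbyt plays Y (best of -4, 6, -3); Nexon gets 3.
- Gamma → Orbyt plays Y (best of 1, 10, 1); Nexon gets 3.
Among 8, 3, 3, the best is 8 at Alpha. Subgame-perfect outcome: (Alpha, Y) with payoffs (8, 6).

8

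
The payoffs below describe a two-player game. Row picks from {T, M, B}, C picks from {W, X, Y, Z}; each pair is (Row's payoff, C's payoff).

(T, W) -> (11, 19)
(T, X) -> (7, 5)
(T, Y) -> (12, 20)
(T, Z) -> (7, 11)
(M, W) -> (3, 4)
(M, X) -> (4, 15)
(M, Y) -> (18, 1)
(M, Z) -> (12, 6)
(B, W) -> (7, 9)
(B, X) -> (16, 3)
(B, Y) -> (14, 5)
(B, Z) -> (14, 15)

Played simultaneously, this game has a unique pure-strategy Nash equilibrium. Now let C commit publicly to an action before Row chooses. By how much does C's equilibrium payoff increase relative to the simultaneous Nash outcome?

Row best-responds to each possible C move:
- W: BR = T, leader payoff 19.
- X: BR = B, leader payoff 3.
- Y: BR = M, leader payoff 1.
- Z: BR = B, leader payoff 15.
Maximizing over 19, 3, 1, 15, C chooses W. Subgame-perfect outcome: (T, W) with payoffs (11, 19).
Now find the simultaneous Nash equilibrium.
Row's best replies: W→T; X→B; Y→M; Z→B.
C's best replies: T→Y; M→X; B→Z.
Only (B, Z) has each player best-responding; Nash payoffs (14, 15).
C's commitment gain: 19 − 15 = 4.

4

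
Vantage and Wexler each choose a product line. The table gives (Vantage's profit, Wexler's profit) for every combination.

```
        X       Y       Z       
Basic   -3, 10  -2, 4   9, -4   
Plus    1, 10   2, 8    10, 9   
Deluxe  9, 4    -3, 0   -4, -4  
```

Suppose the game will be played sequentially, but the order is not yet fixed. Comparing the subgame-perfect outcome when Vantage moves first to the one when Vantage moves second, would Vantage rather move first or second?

If Vantage leads: Wexler's best replies are Basic→X, Plus→X, Deluxe→X; Vantage's induced payoffs -3, 1, 9; outcome (Deluxe, X), payoffs (9, 4).
If Wexler leads: Vantage's best replies are X→Deluxe, Y→Plus, Z→Plus; Wexler's induced payoffs 4, 8, 9; outcome (Plus, Z), payoffs (10, 9).
Vantage gets 9 moving first and 10 moving second, so Vantage prefers to move second.

second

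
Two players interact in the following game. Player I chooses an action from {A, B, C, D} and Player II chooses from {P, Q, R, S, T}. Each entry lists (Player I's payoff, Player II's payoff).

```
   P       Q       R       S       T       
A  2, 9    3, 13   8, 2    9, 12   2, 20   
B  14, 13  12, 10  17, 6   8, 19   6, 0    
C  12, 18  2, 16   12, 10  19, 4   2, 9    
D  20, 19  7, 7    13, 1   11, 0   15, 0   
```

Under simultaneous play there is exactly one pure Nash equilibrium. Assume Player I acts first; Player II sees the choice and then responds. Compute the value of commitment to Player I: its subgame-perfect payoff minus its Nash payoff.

Backward induction with Player I moving first.
- A → Player II plays T (best of 9, 13, 2, 12, 20); Player I gets 2.
- B → Player II plays S (best of 13, 10, 6, 19, 0); Player I gets 8.
- C → Player II plays P (best of 18, 16, 10, 4, 9); Player I gets 12.
- D → Player II plays P (best of 19, 7, 1, 0, 0); Player I gets 20.
Maximizing over 2, 8, 12, 20, Player I chooses D. Subgame-perfect outcome: (D, P) with payoffs (20, 19).
Under simultaneous play:
Player I's best replies: P→D; Q→B; R→B; S→C; T→D.
Player II's best replies: A→T; B→S; C→P; D→P.
Only (D, P) has each player best-responding; Nash payoffs (20, 19).
Player I's commitment gain: 20 − 20 = 0.

0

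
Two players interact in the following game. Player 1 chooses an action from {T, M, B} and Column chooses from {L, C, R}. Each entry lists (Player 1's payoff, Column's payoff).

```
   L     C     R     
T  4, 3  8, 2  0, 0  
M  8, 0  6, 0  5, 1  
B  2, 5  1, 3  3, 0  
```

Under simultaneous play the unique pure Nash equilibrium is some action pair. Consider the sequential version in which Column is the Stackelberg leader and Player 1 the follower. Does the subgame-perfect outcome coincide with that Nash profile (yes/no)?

no

Work backward from Player 1's decision.
- L: BR = M, leader payoff 0.
- C: BR = T, leader payoff 2.
- R: BR = M, leader payoff 1.
Among 0, 2, 1, the best is 2 at C. Subgame-perfect outcome: (T, C) with payoffs (8, 2).
For the simultaneous game, intersect best replies.
Player 1's best replies: L→M; C→T; R→M.
Column's best replies: T→L; M→R; B→L.
The unique mutual best reply is (M, R), giving (5, 1).
Sequential outcome (T, C) differs from the Nash profile (M, R).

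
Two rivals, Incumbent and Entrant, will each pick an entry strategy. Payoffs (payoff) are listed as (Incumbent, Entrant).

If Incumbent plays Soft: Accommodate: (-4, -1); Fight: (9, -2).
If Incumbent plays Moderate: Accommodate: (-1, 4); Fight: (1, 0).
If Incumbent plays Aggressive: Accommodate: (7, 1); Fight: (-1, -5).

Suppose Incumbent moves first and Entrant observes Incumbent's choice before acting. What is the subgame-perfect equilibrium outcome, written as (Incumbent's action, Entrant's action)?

(Aggressive, Accommodate)

Solve by backward induction (Incumbent leads).
- Soft: Entrant compares -1, -2 and picks Accommodate; Incumbent would get -4.
- Moderate: Entrant compares 4, 0 and picks Accommodate; Incumbent would get -1.
- Aggressive: Entrant compares 1, -5 and picks Accommodate; Incumbent would get 7.
Maximizing over -4, -1, 7, Incumbent chooses Aggressive. Subgame-perfect outcome: (Aggressive, Accommodate) with payoffs (7, 1).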